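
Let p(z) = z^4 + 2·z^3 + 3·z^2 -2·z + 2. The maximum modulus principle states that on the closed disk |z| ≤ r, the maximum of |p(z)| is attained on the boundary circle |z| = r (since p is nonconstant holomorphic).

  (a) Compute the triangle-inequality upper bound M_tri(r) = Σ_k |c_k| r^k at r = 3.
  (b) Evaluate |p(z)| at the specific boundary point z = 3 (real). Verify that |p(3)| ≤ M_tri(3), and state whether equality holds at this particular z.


Coefficients: c_0 = 2, c_1 = -2, c_2 = 3, c_3 = 2, c_4 = 1. Radius r = 3.
Part (a). Triangle bound: M_tri(r) = Σ_k |c_k| r^k
  = |2|·3^0 + |-2|·3^1 + |3|·3^2 + |2|·3^3 + |1|·3^4
  = 2 + 6 + 27 + 54 + 81 = 170.
This bounds M(r) := max_{|z|=r} |p(z)| from above; equality holds iff all terms c_k z^k can be made to align in phase at a single z on |z|=r.
Part (b). At z = 3 (real, on the circle |z| = r):
  p(3) = (2)·3^0 + (-2)·3^1 + (3)·3^2 + (2)·3^3 + (1)·3^4 = 158.
  |p(3)| = 158.
Check: |p(3)| = 158 ≤ 170 = M_tri(3). ✓ Equality does not hold at z = 3 (the coefficients have mixed signs, so the terms do not all align in phase there).

M_tri(3) = 170; |p(3)| = 158; equality at z=3: no.


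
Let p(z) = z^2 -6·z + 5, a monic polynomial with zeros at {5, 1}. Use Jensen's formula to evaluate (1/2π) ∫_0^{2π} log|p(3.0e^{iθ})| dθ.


Zeros: 1, 5; r = 3.0.
Inside |z| < r: 1. Outside (|z| ≥ r): 5.
p(0) = 5, so log|p(0)| = log(5) = 1.6094.
Apply Jensen: I(r) = log|p(0)| + Σ_k log(r/|z_k|), summed over zeros inside |z| < r.
  log(r/|z_k|) for z_k = 1: log(3.0/1) = 1.0986
  Outside zeros (5) contribute nothing to the Jensen sum.
Sum over inside zeros: 1.0986.
I(r) = log|p(0)| + (inside sum) = 1.6094 + 1.0986 = 2.7081.
Note: since some zeros are outside |z| ≤ r, the simplified n·log(r) form does NOT apply — only the inside zeros contribute.

I(r) ≈ 2.7081.


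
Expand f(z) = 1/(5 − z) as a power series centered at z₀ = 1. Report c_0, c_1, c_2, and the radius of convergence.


Let w = z − z₀, so z = z₀ + w.
Then 5 − z = 5 − (z₀ + w) = (5 − z₀) − w = 4 − w.
f(z) = 1/(4 − w) = (1/(4)) · 1/(1 − w/(4)) = Σ_{n≥0} w^n / (4)^(n+1).
So c_n = 1/(4)^(n+1):
  c_0 = 1/(4)^1 = 1/4.
  c_1 = 1/(4)^2 = 1/16.
  c_2 = 1/(4)^3 = 1/64.
The series is valid for |w/d| < 1, i.e. |z − z₀| < |d|.
Radius of convergence: R = |5 − z₀| = |4| = 4 (distance from z₀ to the singularity z = 5).

c_0 = 1/4, c_1 = 1/16, c_2 = 1/64; R = 4.


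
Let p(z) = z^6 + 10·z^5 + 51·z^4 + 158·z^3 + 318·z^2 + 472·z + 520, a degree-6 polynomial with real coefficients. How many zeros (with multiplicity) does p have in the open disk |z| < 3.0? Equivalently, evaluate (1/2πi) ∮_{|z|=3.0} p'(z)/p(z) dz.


The zeros of p are: (0 + 2i), (0 - 2i), (-2 + 3i), (-2 - 3i), (-3 + 1i), (-3 - 1i).
Their magnitudes are: 2, 2, 3.606, 3.606, 3.162, 3.162.
Zeros with |z| < R = 3.0: (0 + 2i), (0 - 2i).
Count = 2.
By the argument principle, (1/2πi) ∮_{|z|=R} p'(z)/p(z) dz equals exactly this count.

Number of zeros inside |z| < 3.0: 2.


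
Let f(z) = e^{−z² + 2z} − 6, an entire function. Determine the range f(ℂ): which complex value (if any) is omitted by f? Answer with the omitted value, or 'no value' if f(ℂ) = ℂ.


Little Picard bounds the complement of f(ℂ) to at most one point.
The exponent g(z) = −z² + 2z is a nonconstant polynomial, hence surjective onto ℂ. So e^{g(z)} takes every value in {e^w : w ∈ ℂ} = ℂ ∖ {0}. Adding -6 shifts the range to ℂ ∖ {-6}. f omits exactly -6.

Omitted value: -6.


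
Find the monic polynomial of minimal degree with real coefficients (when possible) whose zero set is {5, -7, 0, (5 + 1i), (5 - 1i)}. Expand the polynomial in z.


The polynomial is p(z) = ∏_{α ∈ S} (z − α), where S = {5, -7, 0, (5 + 1i), (5 - 1i)}.
Expanding the product yields: p(z) = z^5 -8·z^4 -29·z^3 + 402·z^2 -910·z.
Note conjugate pairs combine to real quadratics: (z − (5+1i))(z − (5−1i)) = z² − 10z + 26.
The resulting polynomial has degree 5 and real coefficients as required.

p(z) = z^5 -8·z^4 -29·z^3 + 402·z^2 -910·z.


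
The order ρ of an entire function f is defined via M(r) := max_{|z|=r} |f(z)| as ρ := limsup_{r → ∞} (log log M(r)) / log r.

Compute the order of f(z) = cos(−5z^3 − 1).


Write cos(w) = (e^{iw} ± e^{−iw})/(2 or 2i), so |cos(w)| ≤ e^{|w|}. With w = −5z^3 − 1, |w| ≤ 5r^3 + 1 on |z|=r, giving M(r) ≤ e^{5r^3 + 1} and ρ ≤ 3. For the lower bound, choose z on |z|=r with -5z^3 purely imaginary of modulus 5r^3; then |cos(−5z^3 − 1)| grows like e^{5r^3}/2, so ρ ≥ 3. Hence ρ = 3.
Therefore ρ = 3.

Order ρ = 3.


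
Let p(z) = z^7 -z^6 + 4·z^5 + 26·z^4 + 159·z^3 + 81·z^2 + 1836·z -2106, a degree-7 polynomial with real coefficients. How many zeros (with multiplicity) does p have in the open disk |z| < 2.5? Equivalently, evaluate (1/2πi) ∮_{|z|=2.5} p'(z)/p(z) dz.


The zeros of p are: (-3 + 2i), (-3 - 2i), 1, (0 + 3i), (0 - 3i), (3 + 3i), (3 - 3i).
Their magnitudes are: 3.606, 3.606, 1, 3, 3, 4.243, 4.243.
Zeros with |z| < R = 2.5: 1.
Count = 1.
By the argument principle, (1/2πi) ∮_{|z|=R} p'(z)/p(z) dz equals exactly this count.

Number of zeros inside |z| < 2.5: 1.


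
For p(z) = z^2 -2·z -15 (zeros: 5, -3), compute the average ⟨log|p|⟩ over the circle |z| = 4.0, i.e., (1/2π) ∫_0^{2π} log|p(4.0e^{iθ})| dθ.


Zeros: -3, 5; r = 4.0.
Inside |z| < r: -3. Outside (|z| ≥ r): 5.
p(0) = -15, so log|p(0)| = log(15) = 2.7081.
Apply Jensen: I(r) = log|p(0)| + Σ_k log(r/|z_k|), summed over zeros inside |z| < r.
  log(r/|z_k|) for z_k = -3: log(4.0/3) = 0.2877
  Outside zeros (5) contribute nothing to the Jensen sum.
Sum over inside zeros: 0.2877.
I(r) = log|p(0)| + (inside sum) = 2.7081 + 0.2877 = 2.9957.
Note: since some zeros are outside |z| ≤ r, the simplified n·log(r) form does NOT apply — only the inside zeros contribute.

I(r) ≈ 2.9957.


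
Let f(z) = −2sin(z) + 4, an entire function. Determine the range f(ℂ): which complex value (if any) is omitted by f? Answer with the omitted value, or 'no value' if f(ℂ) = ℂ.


Little Picard bounds the complement of f(ℂ) to at most one point.
sin is entire and surjective onto ℂ: for every w ∈ ℂ, sin(ζ) = w has a solution ζ ∈ ℂ (e.g., via the complex inverse arcsin). With ζ = z this gives z = ζ/(1). Then -2·sin(z) takes every value in -2·ℂ = ℂ, and adding 4 is a bijection of ℂ. So f is surjective and omits no value. (Note: only on the real line is sin bounded by [−1, 1].)

Omitted value: no value.


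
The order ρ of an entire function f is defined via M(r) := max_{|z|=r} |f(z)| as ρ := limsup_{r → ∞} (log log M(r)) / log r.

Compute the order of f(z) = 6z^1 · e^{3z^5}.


M(r) = max_{|z|=r} |6|·|z|^1·|e^{3z^5}| = 6·r^1 · e^{3r^5} (the factors attain their maxima compatibly on |z|=r). Then log M(r) = log 6 + 1·log r + 3r^5, dominated by the last term, so log log M(r) ~ 5·log r. The polynomial factor 6z^1 contributes only a log r term and does not affect the order. ρ = 5.
Therefore ρ = 5.

Order ρ = 5.


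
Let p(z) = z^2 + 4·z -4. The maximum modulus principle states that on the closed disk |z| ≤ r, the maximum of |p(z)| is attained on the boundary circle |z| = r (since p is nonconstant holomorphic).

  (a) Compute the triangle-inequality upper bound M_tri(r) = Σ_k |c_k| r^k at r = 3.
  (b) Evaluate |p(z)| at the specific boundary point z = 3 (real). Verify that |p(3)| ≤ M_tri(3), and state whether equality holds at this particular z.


Coefficients: c_0 = -4, c_1 = 4, c_2 = 1. Radius r = 3.
Part (a). Triangle bound: M_tri(r) = Σ_k |c_k| r^k
  = |-4|·3^0 + |4|·3^1 + |1|·3^2
  = 4 + 12 + 9 = 25.
This bounds M(r) := max_{|z|=r} |p(z)| from above; equality holds iff all terms c_k z^k can be made to align in phase at a single z on |z|=r.
Part (b). At z = 3 (real, on the circle |z| = r):
  p(3) = (-4)·3^0 + (4)·3^1 + (1)·3^2 = 17.
  |p(3)| = 17.
Check: |p(3)| = 17 ≤ 25 = M_tri(3). ✓ Equality does not hold at z = 3 (the coefficients have mixed signs, so the terms do not all align in phase there).

M_tri(3) = 25; |p(3)| = 17; equality at z=3: no.


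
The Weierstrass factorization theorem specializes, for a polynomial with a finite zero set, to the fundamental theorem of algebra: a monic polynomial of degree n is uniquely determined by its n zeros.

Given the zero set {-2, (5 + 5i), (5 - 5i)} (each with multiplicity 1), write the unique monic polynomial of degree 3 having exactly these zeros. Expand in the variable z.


The polynomial is p(z) = ∏_{α ∈ S} (z − α), where S = {-2, (5 + 5i), (5 - 5i)}.
Expanding the product yields: p(z) = z^3 -8·z^2 + 30·z + 100.
Note conjugate pairs combine to real quadratics: (z − (5+5i))(z − (5−5i)) = z² − 10z + 50.
The resulting polynomial has degree 3 and real coefficients as required.

p(z) = z^3 -8·z^2 + 30·z + 100.


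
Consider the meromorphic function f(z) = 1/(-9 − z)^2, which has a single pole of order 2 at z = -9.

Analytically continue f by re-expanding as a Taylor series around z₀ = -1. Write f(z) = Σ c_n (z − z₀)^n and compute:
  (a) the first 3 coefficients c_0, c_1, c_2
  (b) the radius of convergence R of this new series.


Let w = z − z₀, so z = z₀ + w.
Then -9 − z = -9 − (z₀ + w) = (-9 − z₀) − w = -8 − w.
f(z) = 1/(-8 − w)^2 = (1/(-8)^2) · (1 − w/(-8))^{−2}.
By the binomial series (1−u)^{−2} = Σ_{n≥0} C(n+1, 1) u^n for |u|<1, with u = w/(-8):
  c_n = C(n+1, 1) / (-8)^(n+2).
  c_0 = 1/(-8)^2 = 1/64.
  c_1 = 2/(-8)^3 = -1/256.
  c_2 = 3/(-8)^4 = 3/4096.
The series is valid for |w/d| < 1, i.e. |z − z₀| < |d|.
Radius of convergence: R = |-9 − z₀| = |-8| = 8 (distance from z₀ to the singularity z = -9).

c_0 = 1/64, c_1 = -1/256, c_2 = 3/4096; R = 8.


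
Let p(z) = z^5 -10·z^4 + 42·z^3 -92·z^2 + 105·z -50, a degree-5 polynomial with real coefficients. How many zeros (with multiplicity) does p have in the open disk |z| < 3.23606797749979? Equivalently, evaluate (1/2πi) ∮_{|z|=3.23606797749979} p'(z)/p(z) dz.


The zeros of p are: (2 + 1i), (2 - 1i), (2 + 1i), (2 - 1i), 2.
Their magnitudes are: 2.236, 2.236, 2.236, 2.236, 2.
Zeros with |z| < R = 3.23606797749979: (2 + 1i), (2 - 1i), (2 + 1i), (2 - 1i), 2.
Count = 5.
By the argument principle, (1/2πi) ∮_{|z|=R} p'(z)/p(z) dz equals exactly this count.

Number of zeros inside |z| < 3.23606797749979: 5.


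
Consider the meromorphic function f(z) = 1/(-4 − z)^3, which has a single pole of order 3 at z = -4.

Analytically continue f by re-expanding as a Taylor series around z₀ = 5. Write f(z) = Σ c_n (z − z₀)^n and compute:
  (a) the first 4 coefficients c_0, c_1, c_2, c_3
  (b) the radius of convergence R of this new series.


Let w = z − z₀, so z = z₀ + w.
Then -4 − z = -4 − (z₀ + w) = (-4 − z₀) − w = -9 − w.
f(z) = 1/(-9 − w)^3 = (1/(-9)^3) · (1 − w/(-9))^{−3}.
By the binomial series (1−u)^{−3} = Σ_{n≥0} C(n+2, 2) u^n for |u|<1, with u = w/(-9):
  c_n = C(n+2, 2) / (-9)^(n+3).
  c_0 = 1/(-9)^3 = -1/729.
  c_1 = 3/(-9)^4 = 1/2187.
  c_2 = 6/(-9)^5 = -2/19683.
  c_3 = 10/(-9)^6 = 10/531441.
The series is valid for |w/d| < 1, i.e. |z − z₀| < |d|.
Radius of convergence: R = |-4 − z₀| = |-9| = 9 (distance from z₀ to the singularity z = -4).

c_0 = -1/729, c_1 = 1/2187, c_2 = -2/19683, c_3 = 10/531441; R = 9.


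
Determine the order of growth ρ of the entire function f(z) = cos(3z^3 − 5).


Write cos(w) = (e^{iw} ± e^{−iw})/(2 or 2i), so |cos(w)| ≤ e^{|w|}. With w = 3z^3 − 5, |w| ≤ 3r^3 + 5 on |z|=r, giving M(r) ≤ e^{3r^3 + 5} and ρ ≤ 3. For the lower bound, choose z on |z|=r with 3z^3 purely imaginary of modulus 3r^3; then |cos(3z^3 − 5)| grows like e^{3r^3}/2, so ρ ≥ 3. Hence ρ = 3.
Therefore ρ = 3.

Order ρ = 3.


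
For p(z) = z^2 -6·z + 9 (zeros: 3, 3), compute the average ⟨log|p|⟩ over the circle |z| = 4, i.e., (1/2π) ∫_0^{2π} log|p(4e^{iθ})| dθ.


Zeros: 3, 3; r = 4.
Inside |z| < r: 3, 3. Outside (|z| ≥ r): ∅.
p(0) = 9, so log|p(0)| = log(9) = 2.1972.
Apply Jensen: I(r) = log|p(0)| + Σ_k log(r/|z_k|), summed over zeros inside |z| < r.
  log(r/|z_k|) for z_k = 3: log(4/3) = 0.2877
  log(r/|z_k|) for z_k = 3: log(4/3) = 0.2877
Sum over inside zeros: 0.5754.
I(r) = log|p(0)| + (inside sum) = 2.1972 + 0.5754 = 2.7726.
Closed form (all zeros inside, monic): I(r) = n·log(r) = 2·log(4) = 2.7726. ✓

I(r) ≈ 2.7726.


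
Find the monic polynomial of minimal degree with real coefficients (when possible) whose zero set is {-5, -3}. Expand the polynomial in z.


The polynomial is p(z) = ∏_{α ∈ S} (z − α), where S = {-5, -3}.
Expanding the product yields: p(z) = z^2 + 8·z + 15.
The resulting polynomial has degree 2 and real coefficients as required.

p(z) = z^2 + 8·z + 15.


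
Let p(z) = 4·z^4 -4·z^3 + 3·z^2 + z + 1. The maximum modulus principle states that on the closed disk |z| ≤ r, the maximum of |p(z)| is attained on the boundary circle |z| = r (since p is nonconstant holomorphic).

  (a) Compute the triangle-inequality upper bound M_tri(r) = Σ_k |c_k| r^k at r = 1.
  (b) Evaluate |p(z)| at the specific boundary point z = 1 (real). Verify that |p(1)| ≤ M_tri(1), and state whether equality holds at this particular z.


Coefficients: c_0 = 1, c_1 = 1, c_2 = 3, c_3 = -4, c_4 = 4. Radius r = 1.
Part (a). Triangle bound: M_tri(r) = Σ_k |c_k| r^k
  = |1|·1^0 + |1|·1^1 + |3|·1^2 + |-4|·1^3 + |4|·1^4
  = 1 + 1 + 3 + 4 + 4 = 13.
This bounds M(r) := max_{|z|=r} |p(z)| from above; equality holds iff all terms c_k z^k can be made to align in phase at a single z on |z|=r.
Part (b). At z = 1 (real, on the circle |z| = r):
  p(1) = (1)·1^0 + (1)·1^1 + (3)·1^2 + (-4)·1^3 + (4)·1^4 = 5.
  |p(1)| = 5.
Check: |p(1)| = 5 ≤ 13 = M_tri(1). ✓ Equality does not hold at z = 1 (the coefficients have mixed signs, so the terms do not all align in phase there).

M_tri(1) = 13; |p(1)| = 5; equality at z=1: no.


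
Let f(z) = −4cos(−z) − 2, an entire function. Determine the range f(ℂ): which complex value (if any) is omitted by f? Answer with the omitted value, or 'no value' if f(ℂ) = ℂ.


Little Picard bounds the complement of f(ℂ) to at most one point.
cos is entire and surjective onto ℂ: for every w ∈ ℂ, cos(ζ) = w has a solution ζ ∈ ℂ (e.g., via the complex inverse arccos). With ζ = −z this gives z = ζ/(-1). Then -4·cos(−z) takes every value in -4·ℂ = ℂ, and adding -2 is a bijection of ℂ. So f is surjective and omits no value. (Note: only on the real line is cos bounded by [−1, 1].)

Omitted value: no value.


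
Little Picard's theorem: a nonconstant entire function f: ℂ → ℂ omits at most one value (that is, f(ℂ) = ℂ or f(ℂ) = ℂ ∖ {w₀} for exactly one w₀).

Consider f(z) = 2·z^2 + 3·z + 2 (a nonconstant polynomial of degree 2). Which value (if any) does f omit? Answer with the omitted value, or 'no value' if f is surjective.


Little Picard bounds the complement of f(ℂ) to at most one point.
For every w ∈ ℂ, the equation p(z) − w = 0 is a nonconstant polynomial in z and hence has at least one root by the fundamental theorem of algebra. So p is surjective onto ℂ, omitting no value.

Omitted value: no value.


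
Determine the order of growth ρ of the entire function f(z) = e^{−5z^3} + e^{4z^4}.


Each summand is entire of order 3 and 4 respectively (as in the single-exponential case). The order of a sum is at most the max of the orders, so ρ ≤ 4. For the lower bound: on |z|=r choose arg z so that 4z^4 is real positive; then |e^{4z^4}| = e^{4r^4} while |e^{-5z^3}| ≤ e^{5r^3} = o(e^{4r^4}). So |f| ≥ e^{4r^4}(1 − o(1)) and ρ ≥ 4. Hence ρ = max(3, 4) = 4.
Therefore ρ = 4.

Order ρ = 4.


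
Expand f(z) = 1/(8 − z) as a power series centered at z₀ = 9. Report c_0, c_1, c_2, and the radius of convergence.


Let w = z − z₀, so z = z₀ + w.
Then 8 − z = 8 − (z₀ + w) = (8 − z₀) − w = -1 − w.
f(z) = 1/(-1 − w) = (1/(-1)) · 1/(1 − w/(-1)) = Σ_{n≥0} w^n / (-1)^(n+1).
So c_n = 1/(-1)^(n+1):
  c_0 = 1/(-1)^1 = -1.
  c_1 = 1/(-1)^2 = 1.
  c_2 = 1/(-1)^3 = -1.
The series is valid for |w/d| < 1, i.e. |z − z₀| < |d|.
Radius of convergence: R = |8 − z₀| = |-1| = 1 (distance from z₀ to the singularity z = 8).

c_0 = -1, c_1 = 1, c_2 = -1; R = 1.


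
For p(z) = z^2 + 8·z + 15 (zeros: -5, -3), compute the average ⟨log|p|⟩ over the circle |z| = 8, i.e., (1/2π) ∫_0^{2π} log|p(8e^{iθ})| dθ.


Zeros: -5, -3; r = 8.
Inside |z| < r: -5, -3. Outside (|z| ≥ r): ∅.
p(0) = 15, so log|p(0)| = log(15) = 2.7081.
Apply Jensen: I(r) = log|p(0)| + Σ_k log(r/|z_k|), summed over zeros inside |z| < r.
  log(r/|z_k|) for z_k = -5: log(8/5) = 0.4700
  log(r/|z_k|) for z_k = -3: log(8/3) = 0.9808
Sum over inside zeros: 1.4508.
I(r) = log|p(0)| + (inside sum) = 2.7081 + 1.4508 = 4.1589.
Closed form (all zeros inside, monic): I(r) = n·log(r) = 2·log(8) = 4.1589. ✓

I(r) ≈ 4.1589.


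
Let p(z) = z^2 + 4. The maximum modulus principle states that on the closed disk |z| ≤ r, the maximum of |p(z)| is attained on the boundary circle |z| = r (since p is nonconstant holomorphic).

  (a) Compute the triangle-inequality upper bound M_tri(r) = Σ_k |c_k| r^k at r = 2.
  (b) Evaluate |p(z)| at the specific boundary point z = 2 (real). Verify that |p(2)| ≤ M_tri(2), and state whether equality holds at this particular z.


Coefficients: c_0 = 4, c_1 = 0, c_2 = 1. Radius r = 2.
Part (a). Triangle bound: M_tri(r) = Σ_k |c_k| r^k
  = |4|·2^0 + |0|·2^1 + |1|·2^2
  = 4 + 0 + 4 = 8.
This bounds M(r) := max_{|z|=r} |p(z)| from above; equality holds iff all terms c_k z^k can be made to align in phase at a single z on |z|=r.
Part (b). At z = 2 (real, on the circle |z| = r):
  p(2) = (4)·2^0 + (0)·2^1 + (1)·2^2 = 8.
  |p(2)| = 8.
Since all nonzero coefficients share the same sign, |p(2)| = 8 = M_tri(2); the triangle bound is attained at z = 2, so in fact M(r) = 8.

M_tri(2) = 8; |p(2)| = 8; equality at z=2: yes.


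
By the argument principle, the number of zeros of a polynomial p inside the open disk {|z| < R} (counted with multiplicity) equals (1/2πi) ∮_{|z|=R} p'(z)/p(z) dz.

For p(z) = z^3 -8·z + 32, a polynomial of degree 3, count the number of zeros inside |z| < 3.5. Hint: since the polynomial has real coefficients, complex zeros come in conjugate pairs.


The zeros of p are: (2 + 2i), (2 - 2i), -4.
Their magnitudes are: 2.828, 2.828, 4.
Zeros with |z| < R = 3.5: (2 + 2i), (2 - 2i).
Count = 2.
By the argument principle, (1/2πi) ∮_{|z|=R} p'(z)/p(z) dz equals exactly this count.

Number of zeros inside |z| < 3.5: 2.


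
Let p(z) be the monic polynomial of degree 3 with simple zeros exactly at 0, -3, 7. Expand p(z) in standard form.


The polynomial is p(z) = ∏_{α ∈ S} (z − α), where S = {0, -3, 7}.
Expanding the product yields: p(z) = z^3 -4·z^2 -21·z.
The resulting polynomial has degree 3 and real coefficients as required.

p(z) = z^3 -4·z^2 -21·z.


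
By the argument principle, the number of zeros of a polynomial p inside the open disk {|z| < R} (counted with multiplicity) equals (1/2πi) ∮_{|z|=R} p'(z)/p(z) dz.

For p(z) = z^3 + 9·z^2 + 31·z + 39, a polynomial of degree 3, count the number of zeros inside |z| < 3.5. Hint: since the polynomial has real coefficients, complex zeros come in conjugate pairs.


The zeros of p are: -3, (-3 + 2i), (-3 - 2i).
Their magnitudes are: 3, 3.606, 3.606.
Zeros with |z| < R = 3.5: -3.
Count = 1.
By the argument principle, (1/2πi) ∮_{|z|=R} p'(z)/p(z) dz equals exactly this count.

Number of zeros inside |z| < 3.5: 1.


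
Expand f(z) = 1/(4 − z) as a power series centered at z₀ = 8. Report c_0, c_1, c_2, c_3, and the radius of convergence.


Let w = z − z₀, so z = z₀ + w.
Then 4 − z = 4 − (z₀ + w) = (4 − z₀) − w = -4 − w.
f(z) = 1/(-4 − w) = (1/(-4)) · 1/(1 − w/(-4)) = Σ_{n≥0} w^n / (-4)^(n+1).
So c_n = 1/(-4)^(n+1):
  c_0 = 1/(-4)^1 = -1/4.
  c_1 = 1/(-4)^2 = 1/16.
  c_2 = 1/(-4)^3 = -1/64.
  c_3 = 1/(-4)^4 = 1/256.
The series is valid for |w/d| < 1, i.e. |z − z₀| < |d|.
Radius of convergence: R = |4 − z₀| = |-4| = 4 (distance from z₀ to the singularity z = 4).

c_0 = -1/4, c_1 = 1/16, c_2 = -1/64, c_3 = 1/256; R = 4.


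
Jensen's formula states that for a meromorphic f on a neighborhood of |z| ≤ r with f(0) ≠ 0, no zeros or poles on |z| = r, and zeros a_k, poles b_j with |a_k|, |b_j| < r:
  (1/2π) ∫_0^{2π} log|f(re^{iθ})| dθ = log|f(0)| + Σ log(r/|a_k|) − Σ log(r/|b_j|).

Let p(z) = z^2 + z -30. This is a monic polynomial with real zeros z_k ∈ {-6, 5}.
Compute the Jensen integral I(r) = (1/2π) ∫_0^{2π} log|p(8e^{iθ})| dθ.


Zeros: -6, 5; r = 8.
Inside |z| < r: -6, 5. Outside (|z| ≥ r): ∅.
p(0) = -30, so log|p(0)| = log(30) = 3.4012.
Apply Jensen: I(r) = log|p(0)| + Σ_k log(r/|z_k|), summed over zeros inside |z| < r.
  log(r/|z_k|) for z_k = -6: log(8/6) = 0.2877
  log(r/|z_k|) for z_k = 5: log(8/5) = 0.4700
Sum over inside zeros: 0.7577.
I(r) = log|p(0)| + (inside sum) = 3.4012 + 0.7577 = 4.1589.
Closed form (all zeros inside, monic): I(r) = n·log(r) = 2·log(8) = 4.1589. ✓

I(r) ≈ 4.1589.


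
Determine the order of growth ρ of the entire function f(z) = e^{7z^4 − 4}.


|e^{7z^4 − 4}| = e^{Re(7·z^4) + -4} ≤ e^{7|z|^4 + -4} = e^{7r^4 + -4} on |z| = r, so ρ ≤ 4. Choosing z on |z|=r so that 7·z^4 is real positive (always possible by picking arg z appropriately) gives |f(z)| = e^{7r^4 + -4}, matching the bound. The additive constant -4 does not affect log log M(r) ~ 4·log r. Hence ρ = 4.
Therefore ρ = 4.

Order ρ = 4.


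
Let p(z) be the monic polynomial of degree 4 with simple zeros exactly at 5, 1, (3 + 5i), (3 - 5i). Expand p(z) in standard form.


The polynomial is p(z) = ∏_{α ∈ S} (z − α), where S = {5, 1, (3 + 5i), (3 - 5i)}.
Expanding the product yields: p(z) = z^4 -12·z^3 + 75·z^2 -234·z + 170.
Note conjugate pairs combine to real quadratics: (z − (3+5i))(z − (3−5i)) = z² − 6z + 34.
The resulting polynomial has degree 4 and real coefficients as required.

p(z) = z^4 -12·z^3 + 75·z^2 -234·z + 170.


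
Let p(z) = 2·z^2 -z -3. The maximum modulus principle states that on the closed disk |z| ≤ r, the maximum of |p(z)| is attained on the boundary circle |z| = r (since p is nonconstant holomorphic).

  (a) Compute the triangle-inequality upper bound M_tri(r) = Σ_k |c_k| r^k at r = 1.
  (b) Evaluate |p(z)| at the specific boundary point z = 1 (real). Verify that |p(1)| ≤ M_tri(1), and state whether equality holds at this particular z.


Coefficients: c_0 = -3, c_1 = -1, c_2 = 2. Radius r = 1.
Part (a). Triangle bound: M_tri(r) = Σ_k |c_k| r^k
  = |-3|·1^0 + |-1|·1^1 + |2|·1^2
  = 3 + 1 + 2 = 6.
This bounds M(r) := max_{|z|=r} |p(z)| from above; equality holds iff all terms c_k z^k can be made to align in phase at a single z on |z|=r.
Part (b). At z = 1 (real, on the circle |z| = r):
  p(1) = (-3)·1^0 + (-1)·1^1 + (2)·1^2 = -2.
  |p(1)| = 2.
Check: |p(1)| = 2 ≤ 6 = M_tri(1). ✓ Equality does not hold at z = 1 (the coefficients have mixed signs, so the terms do not all align in phase there).

M_tri(1) = 6; |p(1)| = 2; equality at z=1: no.


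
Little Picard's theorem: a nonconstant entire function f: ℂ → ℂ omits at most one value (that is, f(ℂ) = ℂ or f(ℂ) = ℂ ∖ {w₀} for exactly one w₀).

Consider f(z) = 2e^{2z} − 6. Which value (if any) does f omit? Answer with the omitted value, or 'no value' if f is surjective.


Little Picard bounds the complement of f(ℂ) to at most one point.
e^{2z} is never zero on ℂ, so 2·e^{2z} takes every value in ℂ ∖ {0}. Adding -6 shifts the range to ℂ ∖ {-6}. Thus f omits exactly the value -6.

Omitted value: -6.


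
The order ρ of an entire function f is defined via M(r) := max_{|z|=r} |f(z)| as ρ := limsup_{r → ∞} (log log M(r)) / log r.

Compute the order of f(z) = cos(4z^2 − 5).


Write cos(w) = (e^{iw} ± e^{−iw})/(2 or 2i), so |cos(w)| ≤ e^{|w|}. With w = 4z^2 − 5, |w| ≤ 4r^2 + 5 on |z|=r, giving M(r) ≤ e^{4r^2 + 5} and ρ ≤ 2. For the lower bound, choose z on |z|=r with 4z^2 purely imaginary of modulus 4r^2; then |cos(4z^2 − 5)| grows like e^{4r^2}/2, so ρ ≥ 2. Hence ρ = 2.
Therefore ρ = 2.

Order ρ = 2.


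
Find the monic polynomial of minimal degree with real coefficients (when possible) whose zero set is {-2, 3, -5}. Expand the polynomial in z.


The polynomial is p(z) = ∏_{α ∈ S} (z − α), where S = {-2, 3, -5}.
Expanding the product yields: p(z) = z^3 + 4·z^2 -11·z -30.
The resulting polynomial has degree 3 and real coefficients as required.

p(z) = z^3 + 4·z^2 -11·z -30.


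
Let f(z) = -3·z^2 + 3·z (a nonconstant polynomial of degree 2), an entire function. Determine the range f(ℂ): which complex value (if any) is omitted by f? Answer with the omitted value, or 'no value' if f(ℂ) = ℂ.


Little Picard bounds the complement of f(ℂ) to at most one point.
For every w ∈ ℂ, the equation p(z) − w = 0 is a nonconstant polynomial in z and hence has at least one root by the fundamental theorem of algebra. So p is surjective onto ℂ, omitting no value.

Omitted value: no value.


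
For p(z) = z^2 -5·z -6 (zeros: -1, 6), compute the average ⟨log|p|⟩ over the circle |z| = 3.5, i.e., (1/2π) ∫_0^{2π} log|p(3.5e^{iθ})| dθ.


Zeros: -1, 6; r = 3.5.
Inside |z| < r: -1. Outside (|z| ≥ r): 6.
p(0) = -6, so log|p(0)| = log(6) = 1.7918.
Apply Jensen: I(r) = log|p(0)| + Σ_k log(r/|z_k|), summed over zeros inside |z| < r.
  log(r/|z_k|) for z_k = -1: log(3.5/1) = 1.2528
  Outside zeros (6) contribute nothing to the Jensen sum.
Sum over inside zeros: 1.2528.
I(r) = log|p(0)| + (inside sum) = 1.7918 + 1.2528 = 3.0445.
Note: since some zeros are outside |z| ≤ r, the simplified n·log(r) form does NOT apply — only the inside zeros contribute.

I(r) ≈ 3.0445.


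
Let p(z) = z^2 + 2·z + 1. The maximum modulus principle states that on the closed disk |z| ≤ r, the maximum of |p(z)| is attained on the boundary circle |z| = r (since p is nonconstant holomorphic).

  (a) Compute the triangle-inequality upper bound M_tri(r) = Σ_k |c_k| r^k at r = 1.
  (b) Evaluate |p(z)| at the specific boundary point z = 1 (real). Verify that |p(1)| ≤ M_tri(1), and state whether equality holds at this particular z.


Coefficients: c_0 = 1, c_1 = 2, c_2 = 1. Radius r = 1.
Part (a). Triangle bound: M_tri(r) = Σ_k |c_k| r^k
  = |1|·1^0 + |2|·1^1 + |1|·1^2
  = 1 + 2 + 1 = 4.
This bounds M(r) := max_{|z|=r} |p(z)| from above; equality holds iff all terms c_k z^k can be made to align in phase at a single z on |z|=r.
Part (b). At z = 1 (real, on the circle |z| = r):
  p(1) = (1)·1^0 + (2)·1^1 + (1)·1^2 = 4.
  |p(1)| = 4.
Since all nonzero coefficients share the same sign, |p(1)| = 4 = M_tri(1); the triangle bound is attained at z = 1, so in fact M(r) = 4.

M_tri(1) = 4; |p(1)| = 4; equality at z=1: yes.


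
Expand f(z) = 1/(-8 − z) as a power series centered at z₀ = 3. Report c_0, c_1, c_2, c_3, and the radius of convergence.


Let w = z − z₀, so z = z₀ + w.
Then -8 − z = -8 − (z₀ + w) = (-8 − z₀) − w = -11 − w.
f(z) = 1/(-11 − w) = (1/(-11)) · 1/(1 − w/(-11)) = Σ_{n≥0} w^n / (-11)^(n+1).
So c_n = 1/(-11)^(n+1):
  c_0 = 1/(-11)^1 = -1/11.
  c_1 = 1/(-11)^2 = 1/121.
  c_2 = 1/(-11)^3 = -1/1331.
  c_3 = 1/(-11)^4 = 1/14641.
The series is valid for |w/d| < 1, i.e. |z − z₀| < |d|.
Radius of convergence: R = |-8 − z₀| = |-11| = 11 (distance from z₀ to the singularity z = -8).

c_0 = -1/11, c_1 = 1/121, c_2 = -1/1331, c_3 = 1/14641; R = 11.


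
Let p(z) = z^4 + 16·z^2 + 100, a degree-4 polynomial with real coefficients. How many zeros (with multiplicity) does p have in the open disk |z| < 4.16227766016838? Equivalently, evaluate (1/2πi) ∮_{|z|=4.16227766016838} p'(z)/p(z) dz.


The zeros of p are: (-1 + 3i), (-1 - 3i), (1 + 3i), (1 - 3i).
Their magnitudes are: 3.162, 3.162, 3.162, 3.162.
Zeros with |z| < R = 4.16227766016838: (-1 + 3i), (-1 - 3i), (1 + 3i), (1 - 3i).
Count = 4.
By the argument principle, (1/2πi) ∮_{|z|=R} p'(z)/p(z) dz equals exactly this count.

Number of zeros inside |z| < 4.16227766016838: 4.


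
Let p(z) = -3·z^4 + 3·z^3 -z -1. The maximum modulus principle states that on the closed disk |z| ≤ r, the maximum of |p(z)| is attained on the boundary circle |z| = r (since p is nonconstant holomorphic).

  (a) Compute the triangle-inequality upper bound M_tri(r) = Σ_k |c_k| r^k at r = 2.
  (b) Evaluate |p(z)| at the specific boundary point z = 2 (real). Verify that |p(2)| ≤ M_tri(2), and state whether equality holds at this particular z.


Coefficients: c_0 = -1, c_1 = -1, c_2 = 0, c_3 = 3, c_4 = -3. Radius r = 2.
Part (a). Triangle bound: M_tri(r) = Σ_k |c_k| r^k
  = |-1|·2^0 + |-1|·2^1 + |0|·2^2 + |3|·2^3 + |-3|·2^4
  = 1 + 2 + 0 + 24 + 48 = 75.
This bounds M(r) := max_{|z|=r} |p(z)| from above; equality holds iff all terms c_k z^k can be made to align in phase at a single z on |z|=r.
Part (b). At z = 2 (real, on the circle |z| = r):
  p(2) = (-1)·2^0 + (-1)·2^1 + (0)·2^2 + (3)·2^3 + (-3)·2^4 = -27.
  |p(2)| = 27.
Check: |p(2)| = 27 ≤ 75 = M_tri(2). ✓ Equality does not hold at z = 2 (the coefficients have mixed signs, so the terms do not all align in phase there).

M_tri(2) = 75; |p(2)| = 27; equality at z=2: no.


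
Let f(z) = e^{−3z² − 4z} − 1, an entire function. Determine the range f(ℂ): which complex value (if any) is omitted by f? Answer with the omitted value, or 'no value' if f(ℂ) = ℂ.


Little Picard bounds the complement of f(ℂ) to at most one point.
The exponent g(z) = −3z² − 4z is a nonconstant polynomial, hence surjective onto ℂ. So e^{g(z)} takes every value in {e^w : w ∈ ℂ} = ℂ ∖ {0}. Adding -1 shifts the range to ℂ ∖ {-1}. f omits exactly -1.

Omitted value: -1.


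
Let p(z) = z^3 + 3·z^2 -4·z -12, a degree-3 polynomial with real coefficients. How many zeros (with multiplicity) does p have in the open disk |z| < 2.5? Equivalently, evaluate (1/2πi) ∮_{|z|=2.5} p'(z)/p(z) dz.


The zeros of p are: 2, -2, -3.
Their magnitudes are: 2, 2, 3.
Zeros with |z| < R = 2.5: 2, -2.
Count = 2.
By the argument principle, (1/2πi) ∮_{|z|=R} p'(z)/p(z) dz equals exactly this count.

Number of zeros inside |z| < 2.5: 2.


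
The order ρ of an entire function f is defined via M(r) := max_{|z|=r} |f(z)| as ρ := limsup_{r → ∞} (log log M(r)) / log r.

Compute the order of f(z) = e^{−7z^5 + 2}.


|e^{−7z^5 + 2}| = e^{Re(-7·z^5) + 2} ≤ e^{7|z|^5 + 2} = e^{7r^5 + 2} on |z| = r, so ρ ≤ 5. Choosing z on |z|=r so that -7·z^5 is real positive (always possible by picking arg z appropriately) gives |f(z)| = e^{7r^5 + 2}, matching the bound. The additive constant 2 does not affect log log M(r) ~ 5·log r. Hence ρ = 5.
Therefore ρ = 5.

Order ρ = 5.


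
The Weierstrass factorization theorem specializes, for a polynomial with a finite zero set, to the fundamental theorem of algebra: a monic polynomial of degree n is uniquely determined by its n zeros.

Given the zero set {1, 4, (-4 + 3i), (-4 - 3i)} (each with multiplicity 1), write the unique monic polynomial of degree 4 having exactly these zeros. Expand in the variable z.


The polynomial is p(z) = ∏_{α ∈ S} (z − α), where S = {1, 4, (-4 + 3i), (-4 - 3i)}.
Expanding the product yields: p(z) = z^4 + 3·z^3 -11·z^2 -93·z + 100.
Note conjugate pairs combine to real quadratics: (z − (-4+3i))(z − (-4−3i)) = z² + 8z + 25.
The resulting polynomial has degree 4 and real coefficients as required.

p(z) = z^4 + 3·z^3 -11·z^2 -93·z + 100.


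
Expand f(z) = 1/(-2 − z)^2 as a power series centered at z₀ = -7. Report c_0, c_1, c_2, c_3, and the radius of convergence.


Let w = z − z₀, so z = z₀ + w.
Then -2 − z = -2 − (z₀ + w) = (-2 − z₀) − w = 5 − w.
f(z) = 1/(5 − w)^2 = (1/(5)^2) · (1 − w/(5))^{−2}.
By the binomial series (1−u)^{−2} = Σ_{n≥0} C(n+1, 1) u^n for |u|<1, with u = w/(5):
  c_n = C(n+1, 1) / (5)^(n+2).
  c_0 = 1/(5)^2 = 1/25.
  c_1 = 2/(5)^3 = 2/125.
  c_2 = 3/(5)^4 = 3/625.
  c_3 = 4/(5)^5 = 4/3125.
The series is valid for |w/d| < 1, i.e. |z − z₀| < |d|.
Radius of convergence: R = |-2 − z₀| = |5| = 5 (distance from z₀ to the singularity z = -2).

c_0 = 1/25, c_1 = 2/125, c_2 = 3/625, c_3 = 4/3125; R = 5.


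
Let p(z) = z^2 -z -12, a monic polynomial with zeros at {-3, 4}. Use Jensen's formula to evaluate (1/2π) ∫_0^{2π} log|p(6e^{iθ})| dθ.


Zeros: -3, 4; r = 6.
Inside |z| < r: -3, 4. Outside (|z| ≥ r): ∅.
p(0) = -12, so log|p(0)| = log(12) = 2.4849.
Apply Jensen: I(r) = log|p(0)| + Σ_k log(r/|z_k|), summed over zeros inside |z| < r.
  log(r/|z_k|) for z_k = -3: log(6/3) = 0.6931
  log(r/|z_k|) for z_k = 4: log(6/4) = 0.4055
Sum over inside zeros: 1.0986.
I(r) = log|p(0)| + (inside sum) = 2.4849 + 1.0986 = 3.5835.
Closed form (all zeros inside, monic): I(r) = n·log(r) = 2·log(6) = 3.5835. ✓

I(r) ≈ 3.5835.


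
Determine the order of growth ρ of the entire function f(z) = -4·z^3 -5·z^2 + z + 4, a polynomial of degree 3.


|f(z)| ≤ Σ|c_k|·r^k = O(r^3) as r → ∞. Polynomial growth is O(e^{r^ε}) for every ε > 0 (since r^3/e^{r^ε} → 0), so ρ ≤ ε for all ε > 0, i.e. ρ = 0. Every nonconstant polynomial has order 0.
Therefore ρ = 0.

Order ρ = 0.


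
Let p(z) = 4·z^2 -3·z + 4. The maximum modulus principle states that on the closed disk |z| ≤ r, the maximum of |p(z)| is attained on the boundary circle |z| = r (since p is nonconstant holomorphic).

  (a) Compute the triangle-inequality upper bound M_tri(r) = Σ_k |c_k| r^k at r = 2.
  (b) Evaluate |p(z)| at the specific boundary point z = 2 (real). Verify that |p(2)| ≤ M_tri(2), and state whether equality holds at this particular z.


Coefficients: c_0 = 4, c_1 = -3, c_2 = 4. Radius r = 2.
Part (a). Triangle bound: M_tri(r) = Σ_k |c_k| r^k
  = |4|·2^0 + |-3|·2^1 + |4|·2^2
  = 4 + 6 + 16 = 26.
This bounds M(r) := max_{|z|=r} |p(z)| from above; equality holds iff all terms c_k z^k can be made to align in phase at a single z on |z|=r.
Part (b). At z = 2 (real, on the circle |z| = r):
  p(2) = (4)·2^0 + (-3)·2^1 + (4)·2^2 = 14.
  |p(2)| = 14.
Check: |p(2)| = 14 ≤ 26 = M_tri(2). ✓ Equality does not hold at z = 2 (the coefficients have mixed signs, so the terms do not all align in phase there).

M_tri(2) = 26; |p(2)| = 14; equality at z=2: no.


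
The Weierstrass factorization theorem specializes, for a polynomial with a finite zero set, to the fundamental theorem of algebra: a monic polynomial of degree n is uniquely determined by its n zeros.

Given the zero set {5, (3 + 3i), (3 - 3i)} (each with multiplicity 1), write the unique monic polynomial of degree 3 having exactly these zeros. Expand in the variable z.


The polynomial is p(z) = ∏_{α ∈ S} (z − α), where S = {5, (3 + 3i), (3 - 3i)}.
Expanding the product yields: p(z) = z^3 -11·z^2 + 48·z -90.
Note conjugate pairs combine to real quadratics: (z − (3+3i))(z − (3−3i)) = z² − 6z + 18.
The resulting polynomial has degree 3 and real coefficients as required.

p(z) = z^3 -11·z^2 + 48·z -90.


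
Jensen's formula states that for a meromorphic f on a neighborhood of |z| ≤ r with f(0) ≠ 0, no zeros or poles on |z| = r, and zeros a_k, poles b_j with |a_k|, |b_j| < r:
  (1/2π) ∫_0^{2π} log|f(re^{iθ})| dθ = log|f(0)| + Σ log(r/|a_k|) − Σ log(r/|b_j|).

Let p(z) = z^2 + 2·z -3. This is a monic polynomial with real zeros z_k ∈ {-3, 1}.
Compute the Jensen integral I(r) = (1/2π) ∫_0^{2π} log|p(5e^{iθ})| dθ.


Zeros: -3, 1; r = 5.
Inside |z| < r: -3, 1. Outside (|z| ≥ r): ∅.
p(0) = -3, so log|p(0)| = log(3) = 1.0986.
Apply Jensen: I(r) = log|p(0)| + Σ_k log(r/|z_k|), summed over zeros inside |z| < r.
  log(r/|z_k|) for z_k = -3: log(5/3) = 0.5108
  log(r/|z_k|) for z_k = 1: log(5/1) = 1.6094
Sum over inside zeros: 2.1203.
I(r) = log|p(0)| + (inside sum) = 1.0986 + 2.1203 = 3.2189.
Closed form (all zeros inside, monic): I(r) = n·log(r) = 2·log(5) = 3.2189. ✓

I(r) ≈ 3.2189.


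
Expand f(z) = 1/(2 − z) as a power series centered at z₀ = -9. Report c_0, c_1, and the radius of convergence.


Let w = z − z₀, so z = z₀ + w.
Then 2 − z = 2 − (z₀ + w) = (2 − z₀) − w = 11 − w.
f(z) = 1/(11 − w) = (1/(11)) · 1/(1 − w/(11)) = Σ_{n≥0} w^n / (11)^(n+1).
So c_n = 1/(11)^(n+1):
  c_0 = 1/(11)^1 = 1/11.
  c_1 = 1/(11)^2 = 1/121.
The series is valid for |w/d| < 1, i.e. |z − z₀| < |d|.
Radius of convergence: R = |2 − z₀| = |11| = 11 (distance from z₀ to the singularity z = 2).

c_0 = 1/11, c_1 = 1/121; R = 11.


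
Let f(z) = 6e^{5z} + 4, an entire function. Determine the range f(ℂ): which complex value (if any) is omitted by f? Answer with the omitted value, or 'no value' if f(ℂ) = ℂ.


Little Picard bounds the complement of f(ℂ) to at most one point.
e^{5z} is never zero on ℂ, so 6·e^{5z} takes every value in ℂ ∖ {0}. Adding 4 shifts the range to ℂ ∖ {4}. Thus f omits exactly the value 4.

Omitted value: 4.


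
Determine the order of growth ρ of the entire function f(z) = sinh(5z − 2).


sinh(w) is a linear combination of e^{iw} and e^{−iw} (or e^w, e^{−w} in the hyperbolic case), so |sinh(w)| ≤ e^{|w|}. With w = 5z − 2, |w| ≤ 5|z| + 2 = 5r + 2 on |z| = r, giving M(r) ≤ e^{5r + 2}, so ρ ≤ 1. On a suitable ray (z = it for sin/cos; z = t for sinh/cosh, t real → ∞), |sinh(5z − 2)| grows like e^{5|t|}/2, so ρ ≥ 1. Hence ρ = 1.
Therefore ρ = 1.

Order ρ = 1.


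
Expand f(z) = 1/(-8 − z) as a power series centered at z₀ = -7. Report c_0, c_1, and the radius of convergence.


Let w = z − z₀, so z = z₀ + w.
Then -8 − z = -8 − (z₀ + w) = (-8 − z₀) − w = -1 − w.
f(z) = 1/(-1 − w) = (1/(-1)) · 1/(1 − w/(-1)) = Σ_{n≥0} w^n / (-1)^(n+1).
So c_n = 1/(-1)^(n+1):
  c_0 = 1/(-1)^1 = -1.
  c_1 = 1/(-1)^2 = 1.
The series is valid for |w/d| < 1, i.e. |z − z₀| < |d|.
Radius of convergence: R = |-8 − z₀| = |-1| = 1 (distance from z₀ to the singularity z = -8).

c_0 = -1, c_1 = 1; R = 1.


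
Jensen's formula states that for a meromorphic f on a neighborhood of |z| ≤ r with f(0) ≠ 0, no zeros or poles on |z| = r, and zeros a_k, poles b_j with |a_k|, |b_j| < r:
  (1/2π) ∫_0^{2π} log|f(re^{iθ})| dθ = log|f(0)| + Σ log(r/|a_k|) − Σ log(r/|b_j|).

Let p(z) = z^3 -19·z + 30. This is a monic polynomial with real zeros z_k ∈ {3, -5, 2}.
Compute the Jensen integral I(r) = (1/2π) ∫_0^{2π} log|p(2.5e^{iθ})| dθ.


Zeros: -5, 2, 3; r = 2.5.
Inside |z| < r: 2. Outside (|z| ≥ r): -5, 3.
p(0) = 30, so log|p(0)| = log(30) = 3.4012.
Apply Jensen: I(r) = log|p(0)| + Σ_k log(r/|z_k|), summed over zeros inside |z| < r.
  log(r/|z_k|) for z_k = 2: log(2.5/2) = 0.2231
  Outside zeros (-5, 3) contribute nothing to the Jensen sum.
Sum over inside zeros: 0.2231.
I(r) = log|p(0)| + (inside sum) = 3.4012 + 0.2231 = 3.6243.
Note: since some zeros are outside |z| ≤ r, the simplified n·log(r) form does NOT apply — only the inside zeros contribute.

I(r) ≈ 3.6243.


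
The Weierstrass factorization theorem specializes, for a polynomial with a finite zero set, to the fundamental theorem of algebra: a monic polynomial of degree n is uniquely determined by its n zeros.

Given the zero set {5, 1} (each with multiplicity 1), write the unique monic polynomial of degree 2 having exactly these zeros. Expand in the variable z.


The polynomial is p(z) = ∏_{α ∈ S} (z − α), where S = {5, 1}.
Expanding the product yields: p(z) = z^2 -6·z + 5.
The resulting polynomial has degree 2 and real coefficients as required.

p(z) = z^2 -6·z + 5.


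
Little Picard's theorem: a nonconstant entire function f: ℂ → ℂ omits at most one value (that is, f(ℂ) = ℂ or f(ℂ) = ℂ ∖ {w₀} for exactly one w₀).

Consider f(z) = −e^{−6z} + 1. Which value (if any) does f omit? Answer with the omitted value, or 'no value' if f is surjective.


Little Picard bounds the complement of f(ℂ) to at most one point.
e^{−6z} is never zero on ℂ, so -1·e^{−6z} takes every value in ℂ ∖ {0}. Adding 1 shifts the range to ℂ ∖ {1}. Thus f omits exactly the value 1.

Omitted value: 1.
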